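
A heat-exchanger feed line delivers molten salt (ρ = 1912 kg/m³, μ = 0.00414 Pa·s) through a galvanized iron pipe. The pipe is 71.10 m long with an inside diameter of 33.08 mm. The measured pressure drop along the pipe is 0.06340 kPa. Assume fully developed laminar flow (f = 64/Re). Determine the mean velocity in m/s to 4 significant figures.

For laminar flow, f = 64/Re with Re = ρVD/μ, so Darcy-Weisbach reduces to ΔP = 32μLV/D². Solving for V: V = ΔP·D²/(32μL) = 63.4·(0.03308)²/(32·0.00414·71.1) = 0.007365 m/s.
Check: Re = ρVD/μ = 1912·0.007365·0.03308/0.00414 = 112.5 < 2300, so the laminar assumption holds.

V ≈ 0.007365 m/s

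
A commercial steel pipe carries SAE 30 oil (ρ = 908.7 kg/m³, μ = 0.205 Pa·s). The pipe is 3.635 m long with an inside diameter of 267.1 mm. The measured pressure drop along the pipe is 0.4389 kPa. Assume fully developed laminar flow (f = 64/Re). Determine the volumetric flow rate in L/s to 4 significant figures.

For laminar flow, f = 64/Re with Re = ρVD/μ, so Darcy-Weisbach reduces to ΔP = 32μLV/D². Solving for V: V = ΔP·D²/(32μL) = 438.9·(0.2671)²/(32·0.205·3.635) = 1.313 m/s.
Check: Re = ρVD/μ = 908.7·1.313·0.2671/0.205 = 1555 < 2300, so the laminar assumption holds.
Q = V·A = 1.313·(π/4·0.2671²) = 0.07358 m³/s = 73.58 L/s.

Q ≈ 73.58 L/s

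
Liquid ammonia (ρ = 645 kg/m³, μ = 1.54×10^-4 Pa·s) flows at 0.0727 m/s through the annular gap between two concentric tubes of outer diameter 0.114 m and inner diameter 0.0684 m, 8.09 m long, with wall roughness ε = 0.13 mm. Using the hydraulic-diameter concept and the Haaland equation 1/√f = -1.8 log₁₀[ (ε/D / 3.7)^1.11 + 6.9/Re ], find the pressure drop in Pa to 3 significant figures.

Hydraulic diameter D_h = 4A/P = D_o - D_i = 0.114 - 0.0684 = 0.0456 m.
Re = ρVD_h/μ = 645·0.0727·0.0456/0.000154 = 1.388e+04.
ε/D_h = 0.00013/0.0456 = 0.00285; Haaland gives 1/√f = -1.8 log₁₀[0.00035+0.000497] = 5.53, so f = 0.0327.
ΔP = f(L/D_h)(ρV²/2) = 0.0327·8.09/0.0456·1.705 = 9.89 Pa.

ΔP ≈ 9.89 Pa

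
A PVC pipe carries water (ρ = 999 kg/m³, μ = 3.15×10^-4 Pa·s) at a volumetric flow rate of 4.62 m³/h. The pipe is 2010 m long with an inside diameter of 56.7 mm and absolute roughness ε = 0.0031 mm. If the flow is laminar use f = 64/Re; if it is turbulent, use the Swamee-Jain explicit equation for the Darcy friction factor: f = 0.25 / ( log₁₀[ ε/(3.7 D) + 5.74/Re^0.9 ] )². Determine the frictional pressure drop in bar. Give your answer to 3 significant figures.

ΔP ≈ 0.847 bar

Q = 4.62 m³/h = 4.62/3600 = 0.001283 m³/s.
Cross-sectional area A = πD²/4 = π(0.0567)²/4 = 0.002525 m²; mean velocity V = Q/A = 0.001283/0.002525 = 0.5083 m/s.
Reynolds number Re = ρVD/μ = 999 · 0.5083 · 0.0567 / 0.000315 = 9.139e+04.
Re > 4000 → turbulent. Relative roughness ε/D = 3.1e-06/0.0567 = 5.47e-05. Swamee-Jain: f = 0.25/(log₁₀[5.47e-05/3.7 + 5.74/9.139e+04^0.9])² = 0.25/(log₁₀[1.48e-05 + 0.000197])² = 0.25/(-3.674)² = 0.01852.
Darcy-Weisbach: ΔP = f(L/D)(ρV²/2) = 0.01852·(2010/0.0567)·(999·0.5083²/2) = 0.01852·3.545e+04·129 = 8.47e+04 Pa.
ΔP = 8.47e+04 Pa = 0.847 bar.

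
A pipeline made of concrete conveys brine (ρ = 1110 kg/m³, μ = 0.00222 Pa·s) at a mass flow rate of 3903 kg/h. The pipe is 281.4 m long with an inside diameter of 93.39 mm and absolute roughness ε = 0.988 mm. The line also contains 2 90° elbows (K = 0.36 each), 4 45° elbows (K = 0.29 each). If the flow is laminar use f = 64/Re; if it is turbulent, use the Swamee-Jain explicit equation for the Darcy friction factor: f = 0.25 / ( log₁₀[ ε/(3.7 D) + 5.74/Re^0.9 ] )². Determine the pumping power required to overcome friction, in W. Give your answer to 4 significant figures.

P ≈ 1.581 W

ṁ = 3903 kg/h = 3903/3600 = 1.084 kg/s.
A = πD²/4 = π(0.09339)²/4 = 0.00685 m²; mean velocity V = ṁ/(ρA) = 1.084/(1110 · 0.00685) = 0.1426 m/s.
Reynolds number Re = ρVD/μ = 1110 · 0.1426 · 0.09339 / 0.00222 = 6658.
Re > 4000 → turbulent. Relative roughness ε/D = 0.000988/0.09339 = 0.0106. Swamee-Jain: f = 0.25/(log₁₀[0.0106/3.7 + 5.74/6658^0.9])² = 0.25/(log₁₀[0.00286 + 0.00208])² = 0.25/(-2.306)² = 0.047.
Total minor-loss coefficient ΣK = 2·0.36 + 4·0.29 = 1.88.
ΔP = [f·L/D + ΣK]·(ρV²/2) = [0.047·281.4/0.09339 + 1.88]·(1110·0.1426²/2) = [141.6 + 1.88]·11.28 = 1619 Pa.
Q = ṁ/ρ = 1.084/1110 = 0.0009767 m³/s.
Pumping power P = QΔP = 0.0009767·1619 = 1.5814 W = 1.581 W.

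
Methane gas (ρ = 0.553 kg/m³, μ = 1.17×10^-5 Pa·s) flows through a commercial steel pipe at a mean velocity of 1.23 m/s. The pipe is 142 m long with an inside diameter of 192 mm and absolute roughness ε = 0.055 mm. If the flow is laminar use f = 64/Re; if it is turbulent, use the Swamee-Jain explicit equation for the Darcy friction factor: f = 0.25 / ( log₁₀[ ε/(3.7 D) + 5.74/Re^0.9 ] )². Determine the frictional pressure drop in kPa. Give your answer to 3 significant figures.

Reynolds number Re = ρVD/μ = 0.553 · 1.23 · 0.192 / 1.17e-05 = 1.116e+04.
Re > 4000 → turbulent. Relative roughness ε/D = 5.5e-05/0.192 = 0.000286. Swamee-Jain: f = 0.25/(log₁₀[0.000286/3.7 + 5.74/1.116e+04^0.9])² = 0.25/(log₁₀[7.74e-05 + 0.00131])² = 0.25/(-2.859)² = 0.03058.
Darcy-Weisbach: ΔP = f(L/D)(ρV²/2) = 0.03058·(142/0.192)·(0.553·1.23²/2) = 0.03058·739.6·0.4183 = 9.462 Pa.
ΔP = 9.462 Pa = 0.00946 kPa.

ΔP ≈ 0.00946 kPa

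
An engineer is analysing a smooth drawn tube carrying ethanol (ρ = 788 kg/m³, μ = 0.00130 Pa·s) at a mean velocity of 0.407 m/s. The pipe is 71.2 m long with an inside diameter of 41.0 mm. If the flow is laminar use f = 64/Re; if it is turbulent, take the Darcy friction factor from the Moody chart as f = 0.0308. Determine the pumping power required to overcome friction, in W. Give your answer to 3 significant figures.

Reynolds number Re = ρVD/μ = 788 · 0.407 · 0.041 / 0.0013 = 1.011e+04.
Re > 4000 → turbulent; use the Moody-chart value f = 0.0308.
Darcy-Weisbach: ΔP = f(L/D)(ρV²/2) = 0.0308·(71.2/0.041)·(788·0.407²/2) = 0.0308·1737·65.27 = 3491 Pa.
Q = V·A = 0.407·0.00132 = 0.0005373 m³/s.
Pumping power P = QΔP = 0.0005373·3491 = 1.876 W = 1.88 W.

P ≈ 1.88 W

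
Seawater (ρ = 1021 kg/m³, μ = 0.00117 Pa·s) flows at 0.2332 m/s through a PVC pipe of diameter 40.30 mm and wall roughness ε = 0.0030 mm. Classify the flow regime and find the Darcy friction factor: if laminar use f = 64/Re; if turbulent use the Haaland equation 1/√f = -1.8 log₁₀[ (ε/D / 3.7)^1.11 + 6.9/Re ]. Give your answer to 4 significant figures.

Re = ρVD/μ = 1021·0.2332·0.0403/0.00117 = 8201.
Re > 4000 → turbulent. ε/D = 3e-06/0.0403 = 7.44e-05; Haaland: 1/√f = -1.8 log₁₀[6.12e-06 + 0.000841] = 5.529, so f = 0.03271.

f ≈ 0.03271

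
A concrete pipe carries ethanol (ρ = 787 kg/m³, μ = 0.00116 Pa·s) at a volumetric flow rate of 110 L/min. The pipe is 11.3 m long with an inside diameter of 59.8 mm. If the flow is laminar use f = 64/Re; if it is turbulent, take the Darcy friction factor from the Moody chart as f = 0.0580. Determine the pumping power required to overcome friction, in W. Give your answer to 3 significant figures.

Q = 110 L/min = 110/60000 = 0.001833 m³/s.
Cross-sectional area A = πD²/4 = π(0.0598)²/4 = 0.002809 m²; mean velocity V = Q/A = 0.001833/0.002809 = 0.6528 m/s.
Reynolds number Re = ρVD/μ = 787 · 0.6528 · 0.0598 / 0.00116 = 2.648e+04.
Re > 4000 → turbulent; use the Moody-chart value f = 0.0580.
Darcy-Weisbach: ΔP = f(L/D)(ρV²/2) = 0.058·(11.3/0.0598)·(787·0.6528²/2) = 0.058·189·167.7 = 1838 Pa.
Pumping power P = QΔP = 0.001833·1838 = 3.369 W = 3.37 W.

P ≈ 3.37 W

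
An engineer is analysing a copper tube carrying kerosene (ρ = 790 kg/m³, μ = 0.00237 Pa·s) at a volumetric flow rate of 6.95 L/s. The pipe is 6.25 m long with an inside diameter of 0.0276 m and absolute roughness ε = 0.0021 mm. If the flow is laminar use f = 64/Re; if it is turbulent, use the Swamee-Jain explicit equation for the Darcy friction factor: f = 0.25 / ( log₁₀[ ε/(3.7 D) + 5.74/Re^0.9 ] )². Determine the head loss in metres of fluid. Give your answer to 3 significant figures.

Q = 6.95 L/s = 6.95/1000 = 0.00695 m³/s.
Cross-sectional area A = πD²/4 = π(0.0276)²/4 = 0.0005983 m²; mean velocity V = Q/A = 0.00695/0.0005983 = 11.62 m/s.
Reynolds number Re = ρVD/μ = 790 · 11.62 · 0.0276 / 0.00237 = 1.069e+05.
Re > 4000 → turbulent. Relative roughness ε/D = 2.1e-06/0.0276 = 7.61e-05. Swamee-Jain: f = 0.25/(log₁₀[7.61e-05/3.7 + 5.74/1.069e+05^0.9])² = 0.25/(log₁₀[2.06e-05 + 0.000171])² = 0.25/(-3.718)² = 0.01809.
Darcy-Weisbach: ΔP = f(L/D)(ρV²/2) = 0.01809·(6.25/0.0276)·(790·11.62²/2) = 0.01809·226.4·5.33e+04 = 2.183e+05 Pa.
Head loss h_f = ΔP/(ρg) = 2.183e+05/(790·9.81) = 28.2 m.

h_f ≈ 28.2 m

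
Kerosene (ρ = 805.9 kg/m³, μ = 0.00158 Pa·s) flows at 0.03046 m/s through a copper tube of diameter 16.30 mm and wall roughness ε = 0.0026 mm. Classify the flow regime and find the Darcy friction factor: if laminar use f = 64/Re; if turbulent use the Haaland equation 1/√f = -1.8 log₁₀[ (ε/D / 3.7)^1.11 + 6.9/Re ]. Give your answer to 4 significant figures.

f ≈ 0.2527

Re = ρVD/μ = 805.9·0.03046·0.0163/0.00158 = 253.2.
Re < 2300 → laminar, so f = 64/Re = 0.2527 (roughness is irrelevant in laminar flow).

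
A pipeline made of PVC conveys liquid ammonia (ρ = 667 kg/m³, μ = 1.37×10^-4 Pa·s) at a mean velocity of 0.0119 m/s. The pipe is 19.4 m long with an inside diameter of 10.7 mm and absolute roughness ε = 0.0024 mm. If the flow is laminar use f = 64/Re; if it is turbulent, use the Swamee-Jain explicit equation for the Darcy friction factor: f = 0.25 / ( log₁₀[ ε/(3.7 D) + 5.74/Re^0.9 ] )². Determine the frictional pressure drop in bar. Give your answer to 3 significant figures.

ΔP ≈ 8.84×10^-5 bar

Reynolds number Re = ρVD/μ = 667 · 0.0119 · 0.0107 / 0.000137 = 619.9.
Re < 2300 → laminar flow, so f = 64/Re = 64/619.9 = 0.1032 (the turbulent correlation is not needed).
Darcy-Weisbach: ΔP = f(L/D)(ρV²/2) = 0.1032·(19.4/0.0107)·(667·0.0119²/2) = 0.1032·1813·0.04723 = 8.84 Pa.
ΔP = 8.84 Pa = 8.84×10^-5 bar.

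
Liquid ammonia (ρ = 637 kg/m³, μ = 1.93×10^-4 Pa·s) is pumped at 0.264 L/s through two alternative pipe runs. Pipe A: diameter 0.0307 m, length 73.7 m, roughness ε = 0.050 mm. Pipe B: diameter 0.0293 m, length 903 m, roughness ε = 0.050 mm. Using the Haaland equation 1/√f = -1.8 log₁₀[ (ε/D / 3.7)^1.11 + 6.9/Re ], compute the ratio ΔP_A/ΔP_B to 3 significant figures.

Pipe A: V = Q/A = 0.000264/0.0007402 = 0.3566 m/s; Re = 3.614e+04; ε/D = 0.00163; Haaland → f = 0.02637; ΔP_A = f(L/D)(ρV²/2) = 2564 Pa.
Pipe B: V = Q/A = 0.000264/0.0006743 = 0.3915 m/s; Re = 3.786e+04; ε/D = 0.00171; Haaland → f = 0.02639; ΔP_B = f(L/D)(ρV²/2) = 3.971e+04 Pa.
ΔP_A/ΔP_B = 2564/3.971e+04 = 0.0646.

ΔP_A/ΔP_B ≈ 0.0646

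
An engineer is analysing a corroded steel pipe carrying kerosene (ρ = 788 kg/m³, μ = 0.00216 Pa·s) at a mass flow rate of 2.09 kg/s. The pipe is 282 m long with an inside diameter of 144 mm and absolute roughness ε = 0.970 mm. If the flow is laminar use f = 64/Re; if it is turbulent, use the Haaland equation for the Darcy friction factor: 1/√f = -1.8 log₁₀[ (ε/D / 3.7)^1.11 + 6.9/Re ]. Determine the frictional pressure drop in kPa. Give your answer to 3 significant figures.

ΔP ≈ 0.826 kPa

A = πD²/4 = π(0.144)²/4 = 0.01629 m²; mean velocity V = ṁ/(ρA) = 2.09/(788 · 0.01629) = 0.1629 m/s.
Reynolds number Re = ρVD/μ = 788 · 0.1629 · 0.144 / 0.00216 = 8555.
Re > 4000 → turbulent. Relative roughness ε/D = 0.00097/0.144 = 0.00674. Haaland: 1/√f = -1.8 log₁₀[(0.00674/3.7)^1.11 + 6.9/8555] = -1.8 log₁₀[0.00091 + 0.000807] = 4.978, so f = 0.04036.
Darcy-Weisbach: ΔP = f(L/D)(ρV²/2) = 0.04036·(282/0.144)·(788·0.1629²/2) = 0.04036·1958·10.45 = 825.9 Pa.
ΔP = 825.9 Pa = 0.826 kPa.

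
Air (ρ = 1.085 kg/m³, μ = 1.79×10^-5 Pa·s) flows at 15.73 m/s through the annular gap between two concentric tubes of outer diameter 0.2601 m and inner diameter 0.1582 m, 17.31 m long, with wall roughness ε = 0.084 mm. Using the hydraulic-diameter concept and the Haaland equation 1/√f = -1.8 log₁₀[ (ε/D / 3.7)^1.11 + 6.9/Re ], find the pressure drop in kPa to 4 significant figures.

Hydraulic diameter D_h = 4A/P = D_o - D_i = 0.2601 - 0.1582 = 0.1019 m.
Re = ρVD_h/μ = 1.085·15.73·0.1019/1.79e-05 = 9.716e+04.
ε/D_h = 8.4e-05/0.1019 = 0.000824; Haaland gives 1/√f = -1.8 log₁₀[8.83e-05+7.1e-05] = 6.836, so f = 0.0214.
ΔP = f(L/D_h)(ρV²/2) = 0.0214·17.31/0.1019·134.2 = 488 Pa.
ΔP = 0.4880 kPa.

ΔP ≈ 0.4880 kPa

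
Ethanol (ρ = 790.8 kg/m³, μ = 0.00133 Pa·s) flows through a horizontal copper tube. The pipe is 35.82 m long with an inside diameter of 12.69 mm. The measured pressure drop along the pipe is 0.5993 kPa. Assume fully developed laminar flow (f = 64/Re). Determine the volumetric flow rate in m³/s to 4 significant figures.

Q ≈ 8.007×10^-6 m³/s

For laminar flow, f = 64/Re with Re = ρVD/μ, so Darcy-Weisbach reduces to ΔP = 32μLV/D². Solving for V: V = ΔP·D²/(32μL) = 599.3·(0.01269)²/(32·0.00133·35.82) = 0.06331 m/s.
Check: Re = ρVD/μ = 790.8·0.06331·0.01269/0.00133 = 477.7 < 2300, so the laminar assumption holds.
Q = V·A = 0.06331·(π/4·0.01269²) = 8.007e-06 m³/s = 8.007×10^-6 m³/s.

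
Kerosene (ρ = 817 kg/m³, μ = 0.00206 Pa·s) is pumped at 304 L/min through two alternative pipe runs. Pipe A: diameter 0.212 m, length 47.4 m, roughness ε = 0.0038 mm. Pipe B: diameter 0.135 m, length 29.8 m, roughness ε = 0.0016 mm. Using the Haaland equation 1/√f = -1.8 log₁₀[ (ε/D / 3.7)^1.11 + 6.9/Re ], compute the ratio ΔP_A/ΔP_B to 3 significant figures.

Pipe A: V = Q/A = 0.005067/0.0353 = 0.1435 m/s; Re = 1.207e+04; ε/D = 1.79e-05; Haaland → f = 0.02937; ΔP_A = f(L/D)(ρV²/2) = 55.26 Pa.
Pipe B: V = Q/A = 0.005067/0.01431 = 0.354 m/s; Re = 1.895e+04; ε/D = 1.19e-05; Haaland → f = 0.02611; ΔP_B = f(L/D)(ρV²/2) = 295 Pa.
ΔP_A/ΔP_B = 55.26/295 = 0.187.

ΔP_A/ΔP_B ≈ 0.187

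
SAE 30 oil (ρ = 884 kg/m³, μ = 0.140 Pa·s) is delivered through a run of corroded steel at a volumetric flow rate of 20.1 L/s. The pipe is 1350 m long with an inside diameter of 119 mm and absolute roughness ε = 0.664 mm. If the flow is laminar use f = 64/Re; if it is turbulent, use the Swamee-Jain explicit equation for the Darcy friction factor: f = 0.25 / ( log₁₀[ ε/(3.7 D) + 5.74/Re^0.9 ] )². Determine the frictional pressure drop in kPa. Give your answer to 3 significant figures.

ΔP ≈ 772 kPa

Q = 20.1 L/s = 20.1/1000 = 0.0201 m³/s.
Cross-sectional area A = πD²/4 = π(0.119)²/4 = 0.01112 m²; mean velocity V = Q/A = 0.0201/0.01112 = 1.807 m/s.
Reynolds number Re = ρVD/μ = 884 · 1.807 · 0.119 / 0.14 = 1358.
Re < 2300 → laminar flow, so f = 64/Re = 64/1358 = 0.04713 (the turbulent correlation is not needed).
Darcy-Weisbach: ΔP = f(L/D)(ρV²/2) = 0.04713·(1350/0.119)·(884·1.807²/2) = 0.04713·1.134e+04·1444 = 7.718e+05 Pa.
ΔP = 7.718e+05 Pa = 772 kPa.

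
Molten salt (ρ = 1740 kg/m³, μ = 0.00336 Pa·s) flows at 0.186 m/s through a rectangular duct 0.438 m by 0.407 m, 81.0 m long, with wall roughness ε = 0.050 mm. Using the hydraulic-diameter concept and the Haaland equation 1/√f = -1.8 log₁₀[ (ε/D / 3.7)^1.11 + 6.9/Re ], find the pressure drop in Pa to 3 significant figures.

ΔP ≈ 127 Pa

Hydraulic diameter D_h = 4A/P = 4·(0.438·0.407)/(2·(0.438+0.407)) = 0.7131/1.69 = 0.4219 m.
Re = ρVD_h/μ = 1740·0.186·0.4219/0.00336 = 4.064e+04.
ε/D_h = 5e-05/0.4219 = 0.000119; Haaland gives 1/√f = -1.8 log₁₀[1.03e-05+0.00017] = 6.74, so f = 0.02201.
ΔP = f(L/D_h)(ρV²/2) = 0.02201·81/0.4219·30.1 = 127.2 Pa.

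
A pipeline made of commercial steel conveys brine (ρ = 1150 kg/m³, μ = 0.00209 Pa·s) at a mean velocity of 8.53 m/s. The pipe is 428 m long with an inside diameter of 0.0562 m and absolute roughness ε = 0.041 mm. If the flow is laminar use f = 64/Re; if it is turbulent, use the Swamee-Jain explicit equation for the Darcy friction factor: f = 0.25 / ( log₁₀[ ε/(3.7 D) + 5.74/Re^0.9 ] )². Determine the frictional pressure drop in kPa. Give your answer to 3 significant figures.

ΔP ≈ 6270 kPa

Reynolds number Re = ρVD/μ = 1150 · 8.53 · 0.0562 / 0.00209 = 2.638e+05.
Re > 4000 → turbulent. Relative roughness ε/D = 4.1e-05/0.0562 = 0.00073. Swamee-Jain: f = 0.25/(log₁₀[0.00073/3.7 + 5.74/2.638e+05^0.9])² = 0.25/(log₁₀[0.000197 + 7.58e-05])² = 0.25/(-3.564)² = 0.01968.
Darcy-Weisbach: ΔP = f(L/D)(ρV²/2) = 0.01968·(428/0.0562)·(1150·8.53²/2) = 0.01968·7616·4.184e+04 = 6.272e+06 Pa.
ΔP = 6.272e+06 Pa = 6270 kPa.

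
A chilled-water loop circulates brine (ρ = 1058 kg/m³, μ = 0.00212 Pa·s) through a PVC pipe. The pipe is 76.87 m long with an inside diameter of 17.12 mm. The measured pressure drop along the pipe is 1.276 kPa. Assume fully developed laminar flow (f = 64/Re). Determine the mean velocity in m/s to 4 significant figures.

For laminar flow, f = 64/Re with Re = ρVD/μ, so Darcy-Weisbach reduces to ΔP = 32μLV/D². Solving for V: V = ΔP·D²/(32μL) = 1276·(0.01712)²/(32·0.00212·76.87) = 0.07172 m/s.
Check: Re = ρVD/μ = 1058·0.07172·0.01712/0.00212 = 612.7 < 2300, so the laminar assumption holds.

V ≈ 0.07172 m/s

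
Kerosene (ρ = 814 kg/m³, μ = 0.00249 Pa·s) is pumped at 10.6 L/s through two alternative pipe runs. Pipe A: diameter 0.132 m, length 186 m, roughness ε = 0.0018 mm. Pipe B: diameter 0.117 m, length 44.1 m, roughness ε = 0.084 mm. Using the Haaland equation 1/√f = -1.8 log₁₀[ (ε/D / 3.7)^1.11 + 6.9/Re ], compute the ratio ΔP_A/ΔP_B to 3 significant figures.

Pipe A: V = Q/A = 0.0106/0.01368 = 0.7746 m/s; Re = 3.342e+04; ε/D = 1.36e-05; Haaland → f = 0.02275; ΔP_A = f(L/D)(ρV²/2) = 7828 Pa.
Pipe B: V = Q/A = 0.0106/0.01075 = 0.9859 m/s; Re = 3.771e+04; ε/D = 0.000718; Haaland → f = 0.02399; ΔP_B = f(L/D)(ρV²/2) = 3577 Pa.
ΔP_A/ΔP_B = 7828/3577 = 2.19.

ΔP_A/ΔP_B ≈ 2.19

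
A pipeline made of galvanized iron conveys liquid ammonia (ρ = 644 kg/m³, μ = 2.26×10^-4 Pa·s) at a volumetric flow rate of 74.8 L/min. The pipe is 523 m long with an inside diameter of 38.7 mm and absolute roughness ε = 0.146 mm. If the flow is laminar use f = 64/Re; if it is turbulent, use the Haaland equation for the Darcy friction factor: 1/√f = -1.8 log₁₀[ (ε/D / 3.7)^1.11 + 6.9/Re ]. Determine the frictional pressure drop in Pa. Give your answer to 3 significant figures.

ΔP ≈ 141000 Pa

Q = 74.8 L/min = 74.8/60000 = 0.001247 m³/s.
Cross-sectional area A = πD²/4 = π(0.0387)²/4 = 0.001176 m²; mean velocity V = Q/A = 0.001247/0.001176 = 1.06 m/s.
Reynolds number Re = ρVD/μ = 644 · 1.06 · 0.0387 / 0.000226 = 1.169e+05.
Re > 4000 → turbulent. Relative roughness ε/D = 0.000146/0.0387 = 0.00377. Haaland: 1/√f = -1.8 log₁₀[(0.00377/3.7)^1.11 + 6.9/1.169e+05] = -1.8 log₁₀[0.000478 + 5.9e-05] = 5.886, so f = 0.02886.
Darcy-Weisbach: ΔP = f(L/D)(ρV²/2) = 0.02886·(523/0.0387)·(644·1.06²/2) = 0.02886·1.351e+04·361.7 = 1.411e+05 Pa.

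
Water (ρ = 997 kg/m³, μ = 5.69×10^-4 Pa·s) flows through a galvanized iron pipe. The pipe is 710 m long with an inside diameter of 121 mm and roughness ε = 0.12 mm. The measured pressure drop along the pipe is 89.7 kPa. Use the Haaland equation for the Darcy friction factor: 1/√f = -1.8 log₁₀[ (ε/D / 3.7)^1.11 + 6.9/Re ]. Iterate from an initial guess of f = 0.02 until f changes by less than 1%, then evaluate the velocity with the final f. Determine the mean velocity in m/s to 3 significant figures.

V ≈ 1.22 m/s

Rearranging Darcy-Weisbach: V = √(2·ΔP·D/(f·L·ρ)). With ε/D = 0.00012/0.121 = 0.000992, iterate starting from f = 0.02:
  f = 0.02 → V = √(2·8.97e+04·0.121/(0.02·710·997)) = 1.238 m/s; Re = ρVD/μ = 2.625e+05; f → 0.0206
  f = 0.0206 → V = 1.22 m/s; Re = 2.587e+05; f → 0.02062
Converged (Δf/f < 1%). With the final f = 0.02062: V = √(2·8.97e+04·0.121/(0.02062·710·997)) = 1.22 m/s.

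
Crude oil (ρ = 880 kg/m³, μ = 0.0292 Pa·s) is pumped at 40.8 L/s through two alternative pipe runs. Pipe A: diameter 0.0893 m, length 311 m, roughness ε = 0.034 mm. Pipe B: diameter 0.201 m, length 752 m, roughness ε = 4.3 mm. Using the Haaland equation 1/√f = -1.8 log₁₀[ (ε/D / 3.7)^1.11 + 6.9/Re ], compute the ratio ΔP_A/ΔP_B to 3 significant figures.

Pipe A: V = Q/A = 0.0408/0.006263 = 6.514 m/s; Re = 1.753e+04; ε/D = 0.000381; Haaland → f = 0.02725; ΔP_A = f(L/D)(ρV²/2) = 1.772e+06 Pa.
Pipe B: V = Q/A = 0.0408/0.03173 = 1.286 m/s; Re = 7789; ε/D = 0.0214; Haaland → f = 0.05448; ΔP_B = f(L/D)(ρV²/2) = 1.483e+05 Pa.
ΔP_A/ΔP_B = 1.772e+06/1.483e+05 = 12.0.

ΔP_A/ΔP_B ≈ 12.0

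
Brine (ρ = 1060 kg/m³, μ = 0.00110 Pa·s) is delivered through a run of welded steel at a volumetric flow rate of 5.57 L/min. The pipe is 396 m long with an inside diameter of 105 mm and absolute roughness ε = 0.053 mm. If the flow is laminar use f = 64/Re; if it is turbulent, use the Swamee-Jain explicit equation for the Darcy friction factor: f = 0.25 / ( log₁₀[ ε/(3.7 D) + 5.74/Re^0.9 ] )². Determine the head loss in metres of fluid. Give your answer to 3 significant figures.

Q = 5.57 L/min = 5.57/60000 = 9.283e-05 m³/s.
Cross-sectional area A = πD²/4 = π(0.105)²/4 = 0.008659 m²; mean velocity V = Q/A = 9.283e-05/0.008659 = 0.01072 m/s.
Reynolds number Re = ρVD/μ = 1060 · 0.01072 · 0.105 / 0.0011 = 1085.
Re < 2300 → laminar flow, so f = 64/Re = 64/1085 = 0.059 (the turbulent correlation is not needed).
Darcy-Weisbach: ΔP = f(L/D)(ρV²/2) = 0.059·(396/0.105)·(1060·0.01072²/2) = 0.059·3771·0.06092 = 13.55 Pa.
Head loss h_f = ΔP/(ρg) = 13.55/(1060·9.81) = 0.00130 m.

h_f ≈ 0.00130 m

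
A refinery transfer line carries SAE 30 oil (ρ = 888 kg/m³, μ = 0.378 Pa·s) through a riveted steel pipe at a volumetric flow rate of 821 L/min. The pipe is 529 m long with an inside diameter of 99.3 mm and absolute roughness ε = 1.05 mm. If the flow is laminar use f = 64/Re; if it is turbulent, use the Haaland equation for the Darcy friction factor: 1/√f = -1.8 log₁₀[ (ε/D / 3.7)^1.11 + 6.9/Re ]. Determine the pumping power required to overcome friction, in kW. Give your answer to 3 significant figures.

Q = 821 L/min = 821/60000 = 0.01368 m³/s.
Cross-sectional area A = πD²/4 = π(0.0993)²/4 = 0.007744 m²; mean velocity V = Q/A = 0.01368/0.007744 = 1.767 m/s.
Reynolds number Re = ρVD/μ = 888 · 1.767 · 0.0993 / 0.378 = 412.2.
Re < 2300 → laminar flow, so f = 64/Re = 64/412.2 = 0.1553 (the turbulent correlation is not needed).
Darcy-Weisbach: ΔP = f(L/D)(ρV²/2) = 0.1553·(529/0.0993)·(888·1.767²/2) = 0.1553·5327·1386 = 1.147e+06 Pa.
Pumping power P = QΔP = 0.01368·1.147e+06 = 15690 W = 15.7 kW.

P ≈ 15.7 kW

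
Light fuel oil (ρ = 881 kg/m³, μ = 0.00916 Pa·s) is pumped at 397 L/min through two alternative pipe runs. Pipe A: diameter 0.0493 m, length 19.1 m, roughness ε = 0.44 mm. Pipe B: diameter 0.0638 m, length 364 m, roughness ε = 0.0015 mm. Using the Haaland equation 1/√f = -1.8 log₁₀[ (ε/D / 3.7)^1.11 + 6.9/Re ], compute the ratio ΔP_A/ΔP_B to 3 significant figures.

ΔP_A/ΔP_B ≈ 0.263

Pipe A: V = Q/A = 0.006617/0.001909 = 3.466 m/s; Re = 1.644e+04; ε/D = 0.00892; Haaland → f = 0.03996; ΔP_A = f(L/D)(ρV²/2) = 8.194e+04 Pa.
Pipe B: V = Q/A = 0.006617/0.003197 = 2.07 m/s; Re = 1.27e+04; ε/D = 2.35e-05; Haaland → f = 0.02898; ΔP_B = f(L/D)(ρV²/2) = 3.12e+05 Pa.
ΔP_A/ΔP_B = 8.194e+04/3.12e+05 = 0.263.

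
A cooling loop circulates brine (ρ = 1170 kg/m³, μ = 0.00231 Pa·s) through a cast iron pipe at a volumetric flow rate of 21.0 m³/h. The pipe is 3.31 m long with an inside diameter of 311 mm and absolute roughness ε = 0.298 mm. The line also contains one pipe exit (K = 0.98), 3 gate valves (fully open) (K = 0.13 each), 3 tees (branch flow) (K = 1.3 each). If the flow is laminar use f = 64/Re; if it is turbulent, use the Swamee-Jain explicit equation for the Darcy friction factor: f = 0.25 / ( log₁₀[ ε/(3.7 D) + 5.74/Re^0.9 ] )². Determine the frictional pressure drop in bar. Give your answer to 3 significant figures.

ΔP ≈ 1.93×10^-4 bar

Q = 21.0 m³/h = 21.0/3600 = 0.005833 m³/s.
Cross-sectional area A = πD²/4 = π(0.311)²/4 = 0.07596 m²; mean velocity V = Q/A = 0.005833/0.07596 = 0.07679 m/s.
Reynolds number Re = ρVD/μ = 1170 · 0.07679 · 0.311 / 0.00231 = 1.21e+04.
Re > 4000 → turbulent. Relative roughness ε/D = 0.000298/0.311 = 0.000958. Swamee-Jain: f = 0.25/(log₁₀[0.000958/3.7 + 5.74/1.21e+04^0.9])² = 0.25/(log₁₀[0.000259 + 0.00121])² = 0.25/(-2.832)² = 0.03118.
Total minor-loss coefficient ΣK = 1·0.98 + 3·0.13 + 3·1.3 = 5.27.
ΔP = [f·L/D + ΣK]·(ρV²/2) = [0.03118·3.31/0.311 + 5.27]·(1170·0.07679²/2) = [0.3319 + 5.27]·3.45 = 19.32 Pa.
ΔP = 19.32 Pa = 1.93×10^-4 bar.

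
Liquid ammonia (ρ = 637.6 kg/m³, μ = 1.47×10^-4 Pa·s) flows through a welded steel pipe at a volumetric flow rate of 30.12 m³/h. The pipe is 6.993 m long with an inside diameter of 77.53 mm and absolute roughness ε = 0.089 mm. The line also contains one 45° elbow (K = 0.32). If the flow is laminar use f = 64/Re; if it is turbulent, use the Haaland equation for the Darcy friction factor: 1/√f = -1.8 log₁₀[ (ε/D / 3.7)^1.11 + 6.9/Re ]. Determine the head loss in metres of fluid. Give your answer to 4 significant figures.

Q = 30.12 m³/h = 30.12/3600 = 0.008367 m³/s.
Cross-sectional area A = πD²/4 = π(0.07753)²/4 = 0.004721 m²; mean velocity V = Q/A = 0.008367/0.004721 = 1.772 m/s.
Reynolds number Re = ρVD/μ = 637.6 · 1.772 · 0.07753 / 0.000147 = 5.96e+05.
Re > 4000 → turbulent. Relative roughness ε/D = 8.9e-05/0.07753 = 0.00115. Haaland: 1/√f = -1.8 log₁₀[(0.00115/3.7)^1.11 + 6.9/5.96e+05] = -1.8 log₁₀[0.000128 + 1.16e-05] = 6.942, so f = 0.02075.
Total minor-loss coefficient ΣK = 1·0.32 = 0.32.
ΔP = [f·L/D + ΣK]·(ρV²/2) = [0.02075·6.993/0.07753 + 0.32]·(637.6·1.772²/2) = [1.872 + 0.32]·1001 = 2195 Pa.
Head loss h_f = ΔP/(ρg) = 2195/(637.6·9.81) = 0.3509 m.

h_f ≈ 0.3509 m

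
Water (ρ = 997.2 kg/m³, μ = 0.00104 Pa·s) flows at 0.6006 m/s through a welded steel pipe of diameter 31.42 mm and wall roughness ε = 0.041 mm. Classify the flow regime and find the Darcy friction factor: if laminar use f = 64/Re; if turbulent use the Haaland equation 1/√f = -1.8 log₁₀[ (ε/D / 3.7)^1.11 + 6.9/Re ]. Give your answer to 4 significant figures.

f ≈ 0.02874

Re = ρVD/μ = 997.2·0.6006·0.03142/0.00104 = 1.809e+04.
Re > 4000 → turbulent. ε/D = 4.1e-05/0.03142 = 0.0013; Haaland: 1/√f = -1.8 log₁₀[0.000147 + 0.000381] = 5.899, so f = 0.02874.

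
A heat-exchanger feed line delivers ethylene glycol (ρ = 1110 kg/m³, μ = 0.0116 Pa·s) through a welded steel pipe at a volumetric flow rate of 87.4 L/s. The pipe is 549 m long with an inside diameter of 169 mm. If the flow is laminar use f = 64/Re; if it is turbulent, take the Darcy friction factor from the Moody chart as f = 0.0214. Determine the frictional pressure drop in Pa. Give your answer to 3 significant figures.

ΔP ≈ 586000 Pa

Q = 87.4 L/s = 87.4/1000 = 0.0874 m³/s.
Cross-sectional area A = πD²/4 = π(0.169)²/4 = 0.02243 m²; mean velocity V = Q/A = 0.0874/0.02243 = 3.896 m/s.
Reynolds number Re = ρVD/μ = 1110 · 3.896 · 0.169 / 0.0116 = 6.301e+04.
Re > 4000 → turbulent; use the Moody-chart value f = 0.0214.
Darcy-Weisbach: ΔP = f(L/D)(ρV²/2) = 0.0214·(549/0.169)·(1110·3.896²/2) = 0.0214·3249·8425 = 5.857e+05 Pa.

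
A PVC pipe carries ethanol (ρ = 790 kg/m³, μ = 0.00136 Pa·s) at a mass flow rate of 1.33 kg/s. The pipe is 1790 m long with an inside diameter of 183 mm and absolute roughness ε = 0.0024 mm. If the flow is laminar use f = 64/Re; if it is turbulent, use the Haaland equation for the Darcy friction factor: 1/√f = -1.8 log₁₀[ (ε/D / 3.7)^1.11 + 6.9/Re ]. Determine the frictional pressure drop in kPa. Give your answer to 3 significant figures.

ΔP ≈ 0.545 kPa

A = πD²/4 = π(0.183)²/4 = 0.0263 m²; mean velocity V = ṁ/(ρA) = 1.33/(790 · 0.0263) = 0.06401 m/s.
Reynolds number Re = ρVD/μ = 790 · 0.06401 · 0.183 / 0.00136 = 6804.
Re > 4000 → turbulent. Relative roughness ε/D = 2.4e-06/0.183 = 1.31e-05. Haaland: 1/√f = -1.8 log₁₀[(1.31e-05/3.7)^1.11 + 6.9/6804] = -1.8 log₁₀[8.91e-07 + 0.00101] = 5.388, so f = 0.03444.
Darcy-Weisbach: ΔP = f(L/D)(ρV²/2) = 0.03444·(1790/0.183)·(790·0.06401²/2) = 0.03444·9781·1.618 = 545.2 Pa.
ΔP = 545.2 Pa = 0.545 kPa.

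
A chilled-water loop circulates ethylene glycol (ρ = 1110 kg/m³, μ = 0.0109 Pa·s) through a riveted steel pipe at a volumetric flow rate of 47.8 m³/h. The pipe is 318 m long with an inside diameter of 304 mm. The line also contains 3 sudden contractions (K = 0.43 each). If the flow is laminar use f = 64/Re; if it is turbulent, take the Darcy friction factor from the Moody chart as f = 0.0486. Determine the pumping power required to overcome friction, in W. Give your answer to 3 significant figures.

P ≈ 12.9 W

Q = 47.8 m³/h = 47.8/3600 = 0.01328 m³/s.
Cross-sectional area A = πD²/4 = π(0.304)²/4 = 0.07258 m²; mean velocity V = Q/A = 0.01328/0.07258 = 0.1829 m/s.
Reynolds number Re = ρVD/μ = 1110 · 0.1829 · 0.304 / 0.0109 = 5663.
Re > 4000 → turbulent; use the Moody-chart value f = 0.0486.
Total minor-loss coefficient ΣK = 3·0.43 = 1.29.
ΔP = [f·L/D + ΣK]·(ρV²/2) = [0.0486·318/0.304 + 1.29]·(1110·0.1829²/2) = [50.84 + 1.29]·18.57 = 968.1 Pa.
Pumping power P = QΔP = 0.01328·968.1 = 12.85 W = 12.9 W.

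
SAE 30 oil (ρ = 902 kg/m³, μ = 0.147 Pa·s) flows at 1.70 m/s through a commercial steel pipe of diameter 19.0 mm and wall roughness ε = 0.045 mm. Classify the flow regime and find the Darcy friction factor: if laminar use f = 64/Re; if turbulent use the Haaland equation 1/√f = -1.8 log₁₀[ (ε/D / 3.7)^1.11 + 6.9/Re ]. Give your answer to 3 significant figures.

f ≈ 0.323

Re = ρVD/μ = 902·1.7·0.019/0.147 = 198.2.
Re < 2300 → laminar, so f = 64/Re = 0.3229 (roughness is irrelevant in laminar flow).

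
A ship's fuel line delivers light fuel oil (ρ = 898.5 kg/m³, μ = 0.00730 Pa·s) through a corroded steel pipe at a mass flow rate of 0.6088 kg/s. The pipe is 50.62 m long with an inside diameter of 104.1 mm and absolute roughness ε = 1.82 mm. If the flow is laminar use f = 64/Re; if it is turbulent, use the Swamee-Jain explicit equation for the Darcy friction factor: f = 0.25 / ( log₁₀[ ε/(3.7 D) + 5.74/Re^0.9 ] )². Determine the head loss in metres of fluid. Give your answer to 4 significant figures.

h_f ≈ 0.009855 m

A = πD²/4 = π(0.1041)²/4 = 0.008511 m²; mean velocity V = ṁ/(ρA) = 0.6088/(898.5 · 0.008511) = 0.07961 m/s.
Reynolds number Re = ρVD/μ = 898.5 · 0.07961 · 0.1041 / 0.0073 = 1020.
Re < 2300 → laminar flow, so f = 64/Re = 64/1020 = 0.06274 (the turbulent correlation is not needed).
Darcy-Weisbach: ΔP = f(L/D)(ρV²/2) = 0.06274·(50.62/0.1041)·(898.5·0.07961²/2) = 0.06274·486.3·2.847 = 86.87 Pa.
Head loss h_f = ΔP/(ρg) = 86.87/(898.5·9.81) = 0.009855 m.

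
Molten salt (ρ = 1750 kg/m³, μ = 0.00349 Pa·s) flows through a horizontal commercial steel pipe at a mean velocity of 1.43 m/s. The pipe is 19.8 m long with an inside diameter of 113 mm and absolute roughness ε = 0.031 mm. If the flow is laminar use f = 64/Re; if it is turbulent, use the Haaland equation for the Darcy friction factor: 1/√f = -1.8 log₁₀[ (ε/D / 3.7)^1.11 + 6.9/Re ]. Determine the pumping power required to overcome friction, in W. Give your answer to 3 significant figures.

Reynolds number Re = ρVD/μ = 1750 · 1.43 · 0.113 / 0.00349 = 8.103e+04.
Re > 4000 → turbulent. Relative roughness ε/D = 3.1e-05/0.113 = 0.000274. Haaland: 1/√f = -1.8 log₁₀[(0.000274/3.7)^1.11 + 6.9/8.103e+04] = -1.8 log₁₀[2.6e-05 + 8.52e-05] = 7.117, so f = 0.01974.
Darcy-Weisbach: ΔP = f(L/D)(ρV²/2) = 0.01974·(19.8/0.113)·(1750·1.43²/2) = 0.01974·175.2·1789 = 6190 Pa.
Q = V·A = 1.43·0.01003 = 0.01434 m³/s.
Pumping power P = QΔP = 0.01434·6190 = 88.77 W = 88.8 W.

P ≈ 88.8 W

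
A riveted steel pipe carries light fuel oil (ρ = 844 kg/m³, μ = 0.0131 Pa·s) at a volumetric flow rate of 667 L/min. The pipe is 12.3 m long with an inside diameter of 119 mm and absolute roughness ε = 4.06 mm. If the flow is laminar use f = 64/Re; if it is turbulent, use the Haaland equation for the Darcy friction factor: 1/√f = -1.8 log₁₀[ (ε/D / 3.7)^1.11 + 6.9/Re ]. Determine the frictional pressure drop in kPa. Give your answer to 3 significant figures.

Q = 667 L/min = 667/60000 = 0.01112 m³/s.
Cross-sectional area A = πD²/4 = π(0.119)²/4 = 0.01112 m²; mean velocity V = Q/A = 0.01112/0.01112 = 0.9995 m/s.
Reynolds number Re = ρVD/μ = 844 · 0.9995 · 0.119 / 0.0131 = 7663.
Re > 4000 → turbulent. Relative roughness ε/D = 0.00406/0.119 = 0.0341. Haaland: 1/√f = -1.8 log₁₀[(0.0341/3.7)^1.11 + 6.9/7663] = -1.8 log₁₀[0.00551 + 0.0009] = 3.948, so f = 0.06416.
Darcy-Weisbach: ΔP = f(L/D)(ρV²/2) = 0.06416·(12.3/0.119)·(844·0.9995²/2) = 0.06416·103.4·421.6 = 2796 Pa.
ΔP = 2796 Pa = 2.80 kPa.

ΔP ≈ 2.80 kPa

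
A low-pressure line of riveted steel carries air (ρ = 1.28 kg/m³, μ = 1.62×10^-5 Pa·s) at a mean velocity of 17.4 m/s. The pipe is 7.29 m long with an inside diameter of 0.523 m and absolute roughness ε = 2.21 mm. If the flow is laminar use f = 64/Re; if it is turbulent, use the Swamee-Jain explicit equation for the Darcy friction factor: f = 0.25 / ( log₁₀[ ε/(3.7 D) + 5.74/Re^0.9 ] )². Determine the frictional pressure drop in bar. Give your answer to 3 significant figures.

Reynolds number Re = ρVD/μ = 1.28 · 17.4 · 0.523 / 1.62e-05 = 7.19e+05.
Re > 4000 → turbulent. Relative roughness ε/D = 0.00221/0.523 = 0.00423. Swamee-Jain: f = 0.25/(log₁₀[0.00423/3.7 + 5.74/7.19e+05^0.9])² = 0.25/(log₁₀[0.00114 + 3.07e-05])² = 0.25/(-2.931)² = 0.02911.
Darcy-Weisbach: ΔP = f(L/D)(ρV²/2) = 0.02911·(7.29/0.523)·(1.28·17.4²/2) = 0.02911·13.94·193.8 = 78.61 Pa.
ΔP = 78.61 Pa = 7.86×10^-4 bar.

ΔP ≈ 7.86×10^-4 bar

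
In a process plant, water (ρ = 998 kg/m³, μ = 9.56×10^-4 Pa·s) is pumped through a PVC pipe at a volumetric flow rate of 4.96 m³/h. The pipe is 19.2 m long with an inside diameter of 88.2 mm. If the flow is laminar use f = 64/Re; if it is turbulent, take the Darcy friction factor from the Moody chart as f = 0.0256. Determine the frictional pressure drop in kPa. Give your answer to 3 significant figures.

ΔP ≈ 0.141 kPa

Q = 4.96 m³/h = 4.96/3600 = 0.001378 m³/s.
Cross-sectional area A = πD²/4 = π(0.0882)²/4 = 0.00611 m²; mean velocity V = Q/A = 0.001378/0.00611 = 0.2255 m/s.
Reynolds number Re = ρVD/μ = 998 · 0.2255 · 0.0882 / 0.000956 = 2.076e+04.
Re > 4000 → turbulent; use the Moody-chart value f = 0.0256.
Darcy-Weisbach: ΔP = f(L/D)(ρV²/2) = 0.0256·(19.2/0.0882)·(998·0.2255²/2) = 0.0256·217.7·25.37 = 141.4 Pa.
ΔP = 141.4 Pa = 0.141 kPa.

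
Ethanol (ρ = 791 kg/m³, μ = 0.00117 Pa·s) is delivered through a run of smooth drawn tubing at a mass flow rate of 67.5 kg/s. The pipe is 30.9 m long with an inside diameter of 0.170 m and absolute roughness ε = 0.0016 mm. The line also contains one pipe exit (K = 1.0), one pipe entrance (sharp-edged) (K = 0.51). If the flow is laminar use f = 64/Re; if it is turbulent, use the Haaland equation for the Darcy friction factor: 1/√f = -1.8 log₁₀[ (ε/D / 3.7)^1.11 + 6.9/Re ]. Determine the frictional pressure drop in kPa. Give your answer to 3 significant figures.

A = πD²/4 = π(0.17)²/4 = 0.0227 m²; mean velocity V = ṁ/(ρA) = 67.5/(791 · 0.0227) = 3.76 m/s.
Reynolds number Re = ρVD/μ = 791 · 3.76 · 0.17 / 0.00117 = 4.321e+05.
Re > 4000 → turbulent. Relative roughness ε/D = 1.6e-06/0.17 = 9.41e-06. Haaland: 1/√f = -1.8 log₁₀[(9.41e-06/3.7)^1.11 + 6.9/4.321e+05] = -1.8 log₁₀[6.17e-07 + 1.6e-05] = 8.604, so f = 0.01351.
Total minor-loss coefficient ΣK = 1·1 + 1·0.51 = 1.51.
ΔP = [f·L/D + ΣK]·(ρV²/2) = [0.01351·30.9/0.17 + 1.51]·(791·3.76²/2) = [2.455 + 1.51]·5590 = 2.217e+04 Pa.
ΔP = 2.217e+04 Pa = 22.2 kPa.

ΔP ≈ 22.2 kPa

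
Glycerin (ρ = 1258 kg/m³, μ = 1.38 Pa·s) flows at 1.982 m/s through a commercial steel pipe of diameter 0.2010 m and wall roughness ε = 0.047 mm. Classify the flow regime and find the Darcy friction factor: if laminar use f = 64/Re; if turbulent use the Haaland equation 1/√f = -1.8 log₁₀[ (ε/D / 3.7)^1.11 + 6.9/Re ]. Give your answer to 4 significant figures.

f ≈ 0.1762

Re = ρVD/μ = 1258·1.982·0.201/1.38 = 363.2.
Re < 2300 → laminar, so f = 64/Re = 0.1762 (roughness is irrelevant in laminar flow).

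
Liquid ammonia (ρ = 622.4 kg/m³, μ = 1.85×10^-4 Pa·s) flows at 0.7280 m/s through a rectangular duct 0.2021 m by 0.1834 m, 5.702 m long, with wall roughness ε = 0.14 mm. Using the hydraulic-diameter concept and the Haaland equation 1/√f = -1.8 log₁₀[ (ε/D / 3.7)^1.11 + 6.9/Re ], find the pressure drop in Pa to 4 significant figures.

Hydraulic diameter D_h = 4A/P = 4·(0.2021·0.1834)/(2·(0.2021+0.1834)) = 0.1483/0.771 = 0.1923 m.
Re = ρVD_h/μ = 622.4·0.728·0.1923/0.000185 = 4.71e+05.
ε/D_h = 0.00014/0.1923 = 0.000728; Haaland gives 1/√f = -1.8 log₁₀[7.7e-05+1.47e-05] = 7.268, so f = 0.01893.
ΔP = f(L/D_h)(ρV²/2) = 0.01893·5.702/0.1923·164.9 = 92.57 Pa.

ΔP ≈ 92.57 Pa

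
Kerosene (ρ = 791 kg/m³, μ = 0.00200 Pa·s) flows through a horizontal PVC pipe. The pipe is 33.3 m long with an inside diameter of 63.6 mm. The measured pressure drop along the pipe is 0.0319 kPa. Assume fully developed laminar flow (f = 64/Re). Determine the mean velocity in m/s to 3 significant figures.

V ≈ 0.0605 m/s

For laminar flow, f = 64/Re with Re = ρVD/μ, so Darcy-Weisbach reduces to ΔP = 32μLV/D². Solving for V: V = ΔP·D²/(32μL) = 31.9·(0.0636)²/(32·0.002·33.3) = 0.06055 m/s.
Check: Re = ρVD/μ = 791·0.06055·0.0636/0.002 = 1523 < 2300, so the laminar assumption holds.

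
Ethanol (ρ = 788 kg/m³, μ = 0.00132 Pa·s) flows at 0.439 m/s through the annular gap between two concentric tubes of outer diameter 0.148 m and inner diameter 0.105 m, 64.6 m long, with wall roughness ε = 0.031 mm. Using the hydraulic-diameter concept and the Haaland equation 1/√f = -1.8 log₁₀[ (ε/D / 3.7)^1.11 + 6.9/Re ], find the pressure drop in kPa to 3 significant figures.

Hydraulic diameter D_h = 4A/P = D_o - D_i = 0.148 - 0.105 = 0.043 m.
Re = ρVD_h/μ = 788·0.439·0.043/0.00132 = 1.127e+04.
ε/D_h = 3.1e-05/0.043 = 0.000721; Haaland gives 1/√f = -1.8 log₁₀[7.61e-05+0.000612] = 5.692, so f = 0.03087.
ΔP = f(L/D_h)(ρV²/2) = 0.03087·64.6/0.043·75.93 = 3521 Pa.
ΔP = 3.52 kPa.

ΔP ≈ 3.52 kPa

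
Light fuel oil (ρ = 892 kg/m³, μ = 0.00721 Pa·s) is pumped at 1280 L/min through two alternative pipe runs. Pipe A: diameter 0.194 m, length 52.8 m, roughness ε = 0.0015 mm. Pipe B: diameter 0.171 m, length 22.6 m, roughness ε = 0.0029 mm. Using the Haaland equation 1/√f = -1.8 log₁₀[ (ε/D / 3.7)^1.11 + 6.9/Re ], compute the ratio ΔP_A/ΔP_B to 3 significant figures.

Pipe A: V = Q/A = 0.02133/0.02956 = 0.7217 m/s; Re = 1.732e+04; ε/D = 7.73e-06; Haaland → f = 0.02671; ΔP_A = f(L/D)(ρV²/2) = 1689 Pa.
Pipe B: V = Q/A = 0.02133/0.02297 = 0.9289 m/s; Re = 1.965e+04; ε/D = 1.7e-05; Haaland → f = 0.02588; ΔP_B = f(L/D)(ρV²/2) = 1317 Pa.
ΔP_A/ΔP_B = 1689/1317 = 1.28.

ΔP_A/ΔP_B ≈ 1.28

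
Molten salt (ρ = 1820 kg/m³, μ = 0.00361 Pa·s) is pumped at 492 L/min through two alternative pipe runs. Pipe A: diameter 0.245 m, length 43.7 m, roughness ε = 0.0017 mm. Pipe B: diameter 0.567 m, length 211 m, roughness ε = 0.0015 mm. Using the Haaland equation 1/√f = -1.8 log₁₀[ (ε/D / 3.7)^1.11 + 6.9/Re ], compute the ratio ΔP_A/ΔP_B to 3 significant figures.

ΔP_A/ΔP_B ≈ 11.0

Pipe A: V = Q/A = 0.0082/0.04714 = 0.1739 m/s; Re = 2.148e+04; ε/D = 6.94e-06; Haaland → f = 0.0253; ΔP_A = f(L/D)(ρV²/2) = 124.2 Pa.
Pipe B: V = Q/A = 0.0082/0.2525 = 0.03248 m/s; Re = 9283; ε/D = 2.65e-06; Haaland → f = 0.03153; ΔP_B = f(L/D)(ρV²/2) = 11.26 Pa.
ΔP_A/ΔP_B = 124.2/11.26 = 11.0.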